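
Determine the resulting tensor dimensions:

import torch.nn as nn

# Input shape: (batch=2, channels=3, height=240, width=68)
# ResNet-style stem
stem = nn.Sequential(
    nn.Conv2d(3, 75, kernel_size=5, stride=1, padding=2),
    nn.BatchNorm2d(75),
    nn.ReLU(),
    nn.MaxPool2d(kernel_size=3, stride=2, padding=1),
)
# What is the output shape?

Input shape: (2, 3, 240, 68)
  -> after Conv2d 5x5 stride=1: (2, 75, 240, 68)
Output shape: (2, 75, 120, 34)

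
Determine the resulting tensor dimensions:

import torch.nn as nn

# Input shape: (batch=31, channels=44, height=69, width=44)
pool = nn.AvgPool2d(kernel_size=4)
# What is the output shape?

Input shape: (31, 44, 69, 44)
Output shape: (31, 44, 17, 11)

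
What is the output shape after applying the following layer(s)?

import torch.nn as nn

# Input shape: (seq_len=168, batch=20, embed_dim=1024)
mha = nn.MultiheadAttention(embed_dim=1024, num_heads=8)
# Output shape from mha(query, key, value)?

Input shape: (168, 20, 1024)
Output shape: (168, 20, 1024)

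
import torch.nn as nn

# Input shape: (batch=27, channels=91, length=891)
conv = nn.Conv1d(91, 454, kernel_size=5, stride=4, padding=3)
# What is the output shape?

Input shape: (27, 91, 891)
Output shape: (27, 454, 224)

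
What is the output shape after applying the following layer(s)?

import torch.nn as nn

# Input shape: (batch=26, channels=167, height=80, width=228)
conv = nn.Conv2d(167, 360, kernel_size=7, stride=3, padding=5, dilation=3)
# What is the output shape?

Input shape: (26, 167, 80, 228)
Output shape: (26, 360, 24, 74)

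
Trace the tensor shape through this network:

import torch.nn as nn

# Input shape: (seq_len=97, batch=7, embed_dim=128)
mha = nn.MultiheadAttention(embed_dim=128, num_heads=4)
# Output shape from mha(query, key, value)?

Input shape: (97, 7, 128)
Output shape: (97, 7, 128)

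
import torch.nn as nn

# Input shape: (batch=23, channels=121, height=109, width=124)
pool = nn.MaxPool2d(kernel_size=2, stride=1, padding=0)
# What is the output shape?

Input shape: (23, 121, 109, 124)
Output shape: (23, 121, 108, 123)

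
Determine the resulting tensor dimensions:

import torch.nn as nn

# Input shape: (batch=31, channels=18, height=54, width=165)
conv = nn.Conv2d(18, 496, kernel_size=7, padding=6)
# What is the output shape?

Input shape: (31, 18, 54, 165)
Output shape: (31, 496, 60, 171)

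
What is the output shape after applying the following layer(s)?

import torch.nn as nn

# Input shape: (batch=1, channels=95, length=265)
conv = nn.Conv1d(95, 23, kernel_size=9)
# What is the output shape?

Input shape: (1, 95, 265)
Output shape: (1, 23, 257)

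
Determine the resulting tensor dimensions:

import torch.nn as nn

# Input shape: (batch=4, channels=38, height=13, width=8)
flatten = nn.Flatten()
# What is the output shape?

Input shape: (4, 38, 13, 8)
Output shape: (4, 3952)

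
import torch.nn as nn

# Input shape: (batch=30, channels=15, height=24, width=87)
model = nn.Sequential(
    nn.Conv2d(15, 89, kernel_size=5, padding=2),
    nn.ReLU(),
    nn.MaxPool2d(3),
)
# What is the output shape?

Input shape: (30, 15, 24, 87)
  -> after Conv2d: (30, 89, 24, 87)
  -> after ReLU: (30, 89, 24, 87)
Output shape: (30, 89, 8, 29)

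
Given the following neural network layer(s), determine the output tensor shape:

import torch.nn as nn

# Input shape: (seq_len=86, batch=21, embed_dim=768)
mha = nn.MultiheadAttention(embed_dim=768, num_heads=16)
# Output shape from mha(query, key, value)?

Input shape: (86, 21, 768)
Output shape: (86, 21, 768)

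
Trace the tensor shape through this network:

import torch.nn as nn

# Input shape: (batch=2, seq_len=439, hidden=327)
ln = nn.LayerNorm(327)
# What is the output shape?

Input shape: (2, 439, 327)
Output shape: (2, 439, 327)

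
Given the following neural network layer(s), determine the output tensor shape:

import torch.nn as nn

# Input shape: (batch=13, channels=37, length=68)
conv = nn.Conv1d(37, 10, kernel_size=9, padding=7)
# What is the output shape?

Input shape: (13, 37, 68)
Output shape: (13, 10, 74)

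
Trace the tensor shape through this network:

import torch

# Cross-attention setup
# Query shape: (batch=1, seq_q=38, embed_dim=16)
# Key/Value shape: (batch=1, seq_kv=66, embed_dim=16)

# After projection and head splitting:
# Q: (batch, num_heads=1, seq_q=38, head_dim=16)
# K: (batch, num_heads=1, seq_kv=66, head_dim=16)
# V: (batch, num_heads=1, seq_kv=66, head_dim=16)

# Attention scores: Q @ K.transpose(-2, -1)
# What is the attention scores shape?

Input shape: (1, 38, 16)
Output shape: (1, 1, 38, 66)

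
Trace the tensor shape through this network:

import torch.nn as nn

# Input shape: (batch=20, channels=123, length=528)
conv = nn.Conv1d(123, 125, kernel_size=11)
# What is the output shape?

Input shape: (20, 123, 528)
Output shape: (20, 125, 518)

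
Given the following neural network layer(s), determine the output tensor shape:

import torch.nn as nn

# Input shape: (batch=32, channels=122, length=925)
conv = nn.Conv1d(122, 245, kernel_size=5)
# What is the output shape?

Input shape: (32, 122, 925)
Output shape: (32, 245, 921)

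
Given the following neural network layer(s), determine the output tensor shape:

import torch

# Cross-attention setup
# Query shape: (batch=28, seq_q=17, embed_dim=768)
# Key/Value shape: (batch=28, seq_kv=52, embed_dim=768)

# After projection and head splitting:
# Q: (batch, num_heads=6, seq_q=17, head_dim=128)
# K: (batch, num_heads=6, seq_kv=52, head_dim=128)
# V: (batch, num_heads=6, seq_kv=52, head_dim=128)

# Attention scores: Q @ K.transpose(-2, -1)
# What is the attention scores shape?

Input shape: (28, 17, 768)
Output shape: (28, 6, 17, 52)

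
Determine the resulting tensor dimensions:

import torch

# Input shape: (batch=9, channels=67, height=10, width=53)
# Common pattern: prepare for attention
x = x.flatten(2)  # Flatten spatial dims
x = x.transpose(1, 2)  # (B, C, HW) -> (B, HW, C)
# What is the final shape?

Input shape: (9, 67, 10, 53)
  -> after flatten(2): (9, 67, 530)
Output shape: (9, 530, 67)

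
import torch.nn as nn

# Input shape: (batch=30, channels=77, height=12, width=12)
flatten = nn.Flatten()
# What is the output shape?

Input shape: (30, 77, 12, 12)
Output shape: (30, 11088)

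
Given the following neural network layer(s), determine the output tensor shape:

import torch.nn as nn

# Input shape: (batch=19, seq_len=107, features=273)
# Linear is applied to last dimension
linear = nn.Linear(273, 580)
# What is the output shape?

Input shape: (19, 107, 273)
Output shape: (19, 107, 580)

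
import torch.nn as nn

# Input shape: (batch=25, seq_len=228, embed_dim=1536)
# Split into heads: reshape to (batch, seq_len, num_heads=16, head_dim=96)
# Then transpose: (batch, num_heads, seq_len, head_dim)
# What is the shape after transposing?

Input shape: (25, 228, 1536)
  -> after reshape: (25, 228, 16, 96)
Output shape: (25, 16, 228, 96)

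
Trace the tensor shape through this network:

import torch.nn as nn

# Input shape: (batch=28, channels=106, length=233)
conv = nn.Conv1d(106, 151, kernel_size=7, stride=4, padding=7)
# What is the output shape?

Input shape: (28, 106, 233)
Output shape: (28, 151, 61)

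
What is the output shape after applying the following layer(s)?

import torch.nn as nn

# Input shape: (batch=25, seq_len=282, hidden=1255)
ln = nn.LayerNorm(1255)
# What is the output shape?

Input shape: (25, 282, 1255)
Output shape: (25, 282, 1255)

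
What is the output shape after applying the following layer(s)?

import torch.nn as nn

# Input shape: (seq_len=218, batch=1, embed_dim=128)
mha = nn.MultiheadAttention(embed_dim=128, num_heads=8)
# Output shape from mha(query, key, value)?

Input shape: (218, 1, 128)
Output shape: (218, 1, 128)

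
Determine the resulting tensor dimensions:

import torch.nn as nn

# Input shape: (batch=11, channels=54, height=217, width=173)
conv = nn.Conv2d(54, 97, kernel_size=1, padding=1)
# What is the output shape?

Input shape: (11, 54, 217, 173)
Output shape: (11, 97, 219, 175)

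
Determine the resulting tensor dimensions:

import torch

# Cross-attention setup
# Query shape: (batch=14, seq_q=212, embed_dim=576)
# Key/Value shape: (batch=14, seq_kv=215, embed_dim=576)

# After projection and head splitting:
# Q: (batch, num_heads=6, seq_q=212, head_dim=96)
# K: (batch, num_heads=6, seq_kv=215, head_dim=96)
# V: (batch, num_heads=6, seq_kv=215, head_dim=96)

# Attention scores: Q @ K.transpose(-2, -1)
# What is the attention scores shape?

Input shape: (14, 212, 576)
Output shape: (14, 6, 212, 215)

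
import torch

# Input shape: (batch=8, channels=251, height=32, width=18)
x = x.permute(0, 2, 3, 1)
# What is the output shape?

Input shape: (8, 251, 32, 18)
Output shape: (8, 32, 18, 251)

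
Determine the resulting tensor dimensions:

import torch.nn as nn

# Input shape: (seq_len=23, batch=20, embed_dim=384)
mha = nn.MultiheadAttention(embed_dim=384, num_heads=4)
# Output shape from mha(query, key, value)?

Input shape: (23, 20, 384)
Output shape: (23, 20, 384)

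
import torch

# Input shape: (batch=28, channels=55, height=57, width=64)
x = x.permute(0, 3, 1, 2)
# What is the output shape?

Input shape: (28, 55, 57, 64)
Output shape: (28, 64, 55, 57)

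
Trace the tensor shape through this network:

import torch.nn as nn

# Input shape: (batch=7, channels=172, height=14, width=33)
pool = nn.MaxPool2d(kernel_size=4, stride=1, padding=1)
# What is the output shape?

Input shape: (7, 172, 14, 33)
Output shape: (7, 172, 13, 32)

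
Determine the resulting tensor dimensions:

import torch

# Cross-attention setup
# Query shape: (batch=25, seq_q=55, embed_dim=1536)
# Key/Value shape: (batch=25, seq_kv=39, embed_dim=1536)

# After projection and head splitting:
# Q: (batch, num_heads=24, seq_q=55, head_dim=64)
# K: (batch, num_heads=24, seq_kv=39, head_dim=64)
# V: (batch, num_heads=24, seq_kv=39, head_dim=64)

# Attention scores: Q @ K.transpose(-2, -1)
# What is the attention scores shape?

Input shape: (25, 55, 1536)
Output shape: (25, 24, 55, 39)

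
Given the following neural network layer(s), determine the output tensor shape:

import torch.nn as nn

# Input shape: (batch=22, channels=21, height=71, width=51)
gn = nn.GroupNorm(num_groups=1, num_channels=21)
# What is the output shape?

Input shape: (22, 21, 71, 51)
Output shape: (22, 21, 71, 51)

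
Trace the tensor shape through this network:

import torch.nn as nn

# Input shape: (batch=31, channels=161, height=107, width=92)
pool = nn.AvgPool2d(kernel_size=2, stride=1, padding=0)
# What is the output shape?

Input shape: (31, 161, 107, 92)
Output shape: (31, 161, 106, 91)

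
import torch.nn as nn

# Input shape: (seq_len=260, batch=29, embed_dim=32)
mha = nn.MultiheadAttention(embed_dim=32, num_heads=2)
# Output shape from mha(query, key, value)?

Input shape: (260, 29, 32)
Output shape: (260, 29, 32)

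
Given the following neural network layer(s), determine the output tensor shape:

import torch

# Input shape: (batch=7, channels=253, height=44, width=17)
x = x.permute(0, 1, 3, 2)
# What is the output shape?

Input shape: (7, 253, 44, 17)
Output shape: (7, 253, 17, 44)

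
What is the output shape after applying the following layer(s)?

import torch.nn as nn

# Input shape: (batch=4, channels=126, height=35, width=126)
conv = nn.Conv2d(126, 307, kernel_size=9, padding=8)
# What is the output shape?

Input shape: (4, 126, 35, 126)
Output shape: (4, 307, 43, 134)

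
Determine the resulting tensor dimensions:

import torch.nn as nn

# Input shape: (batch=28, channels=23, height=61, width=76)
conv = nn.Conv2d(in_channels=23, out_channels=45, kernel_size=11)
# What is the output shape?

Input shape: (28, 23, 61, 76)
Output shape: (28, 45, 51, 66)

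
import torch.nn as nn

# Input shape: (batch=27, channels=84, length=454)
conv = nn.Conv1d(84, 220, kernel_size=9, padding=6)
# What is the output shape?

Input shape: (27, 84, 454)
Output shape: (27, 220, 458)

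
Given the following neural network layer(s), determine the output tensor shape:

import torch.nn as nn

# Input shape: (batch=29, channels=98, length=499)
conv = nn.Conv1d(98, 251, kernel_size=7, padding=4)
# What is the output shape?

Input shape: (29, 98, 499)
Output shape: (29, 251, 501)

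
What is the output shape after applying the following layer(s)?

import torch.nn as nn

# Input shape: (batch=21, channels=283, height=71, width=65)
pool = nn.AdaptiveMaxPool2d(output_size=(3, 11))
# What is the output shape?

Input shape: (21, 283, 71, 65)
Output shape: (21, 283, 3, 11)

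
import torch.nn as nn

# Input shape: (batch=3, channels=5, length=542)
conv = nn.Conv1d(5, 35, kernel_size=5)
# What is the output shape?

Input shape: (3, 5, 542)
Output shape: (3, 35, 538)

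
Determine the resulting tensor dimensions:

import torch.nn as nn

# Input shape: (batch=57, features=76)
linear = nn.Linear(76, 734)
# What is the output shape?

Input shape: (57, 76)
Output shape: (57, 734)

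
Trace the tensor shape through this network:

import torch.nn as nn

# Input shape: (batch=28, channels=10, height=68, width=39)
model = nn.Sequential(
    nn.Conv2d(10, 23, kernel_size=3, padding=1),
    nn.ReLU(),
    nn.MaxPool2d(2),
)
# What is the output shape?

Input shape: (28, 10, 68, 39)
  -> after Conv2d: (28, 23, 68, 39)
  -> after ReLU: (28, 23, 68, 39)
Output shape: (28, 23, 34, 19)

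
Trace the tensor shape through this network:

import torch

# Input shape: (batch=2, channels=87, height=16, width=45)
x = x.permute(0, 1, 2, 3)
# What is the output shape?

Input shape: (2, 87, 16, 45)
Output shape: (2, 87, 16, 45)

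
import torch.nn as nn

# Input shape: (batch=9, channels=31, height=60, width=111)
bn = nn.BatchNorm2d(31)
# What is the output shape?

Input shape: (9, 31, 60, 111)
Output shape: (9, 31, 60, 111)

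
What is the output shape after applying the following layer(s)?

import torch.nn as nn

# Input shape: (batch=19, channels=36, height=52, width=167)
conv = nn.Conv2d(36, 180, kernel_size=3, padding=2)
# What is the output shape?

Input shape: (19, 36, 52, 167)
Output shape: (19, 180, 54, 169)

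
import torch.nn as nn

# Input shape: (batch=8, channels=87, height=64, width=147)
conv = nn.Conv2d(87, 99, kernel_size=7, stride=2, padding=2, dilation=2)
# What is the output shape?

Input shape: (8, 87, 64, 147)
Output shape: (8, 99, 28, 70)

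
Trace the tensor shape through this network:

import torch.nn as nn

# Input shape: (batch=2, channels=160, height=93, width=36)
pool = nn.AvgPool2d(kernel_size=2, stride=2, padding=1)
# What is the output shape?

Input shape: (2, 160, 93, 36)
Output shape: (2, 160, 47, 19)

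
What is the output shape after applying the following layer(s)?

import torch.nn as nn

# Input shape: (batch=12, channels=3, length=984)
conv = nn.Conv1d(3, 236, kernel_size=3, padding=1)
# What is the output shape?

Input shape: (12, 3, 984)
Output shape: (12, 236, 984)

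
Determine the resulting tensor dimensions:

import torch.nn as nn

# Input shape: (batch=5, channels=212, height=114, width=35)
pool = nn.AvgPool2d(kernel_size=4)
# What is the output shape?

Input shape: (5, 212, 114, 35)
Output shape: (5, 212, 28, 8)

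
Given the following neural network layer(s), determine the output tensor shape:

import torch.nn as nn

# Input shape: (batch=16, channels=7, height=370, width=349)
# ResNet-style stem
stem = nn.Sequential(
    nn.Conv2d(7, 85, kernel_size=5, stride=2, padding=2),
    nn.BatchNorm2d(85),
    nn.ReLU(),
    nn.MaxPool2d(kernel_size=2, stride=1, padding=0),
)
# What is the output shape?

Input shape: (16, 7, 370, 349)
  -> after Conv2d 5x5 stride=2: (16, 85, 185, 175)
Output shape: (16, 85, 184, 174)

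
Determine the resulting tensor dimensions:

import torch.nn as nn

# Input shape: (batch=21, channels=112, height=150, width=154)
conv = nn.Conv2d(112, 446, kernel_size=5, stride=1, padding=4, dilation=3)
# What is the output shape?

Input shape: (21, 112, 150, 154)
Output shape: (21, 446, 146, 150)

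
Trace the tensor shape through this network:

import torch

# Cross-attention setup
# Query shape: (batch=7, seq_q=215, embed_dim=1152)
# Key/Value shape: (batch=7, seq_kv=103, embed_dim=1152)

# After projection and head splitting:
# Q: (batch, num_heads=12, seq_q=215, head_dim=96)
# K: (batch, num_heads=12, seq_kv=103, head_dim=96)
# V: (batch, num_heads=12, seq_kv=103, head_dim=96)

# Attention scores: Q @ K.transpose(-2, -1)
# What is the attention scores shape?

Input shape: (7, 215, 1152)
Output shape: (7, 12, 215, 103)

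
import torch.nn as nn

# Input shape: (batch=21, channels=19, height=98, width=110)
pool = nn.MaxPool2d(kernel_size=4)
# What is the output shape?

Input shape: (21, 19, 98, 110)
Output shape: (21, 19, 24, 27)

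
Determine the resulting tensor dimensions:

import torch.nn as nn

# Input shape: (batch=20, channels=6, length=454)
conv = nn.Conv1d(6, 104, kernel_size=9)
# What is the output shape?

Input shape: (20, 6, 454)
Output shape: (20, 104, 446)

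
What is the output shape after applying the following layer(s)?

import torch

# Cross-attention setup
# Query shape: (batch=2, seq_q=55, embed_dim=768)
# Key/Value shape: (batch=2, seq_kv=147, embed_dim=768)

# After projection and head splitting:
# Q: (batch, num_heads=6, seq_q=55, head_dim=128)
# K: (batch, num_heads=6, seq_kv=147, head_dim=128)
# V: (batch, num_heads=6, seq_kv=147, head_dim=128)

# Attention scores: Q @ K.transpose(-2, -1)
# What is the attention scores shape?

Input shape: (2, 55, 768)
Output shape: (2, 6, 55, 147)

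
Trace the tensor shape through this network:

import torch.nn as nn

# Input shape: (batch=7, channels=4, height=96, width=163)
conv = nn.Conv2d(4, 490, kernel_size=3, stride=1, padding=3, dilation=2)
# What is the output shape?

Input shape: (7, 4, 96, 163)
Output shape: (7, 490, 98, 165)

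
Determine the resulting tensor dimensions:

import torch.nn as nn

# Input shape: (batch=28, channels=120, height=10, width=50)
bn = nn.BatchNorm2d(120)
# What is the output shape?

Input shape: (28, 120, 10, 50)
Output shape: (28, 120, 10, 50)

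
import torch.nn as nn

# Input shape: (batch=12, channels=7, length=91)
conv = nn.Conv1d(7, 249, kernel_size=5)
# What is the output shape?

Input shape: (12, 7, 91)
Output shape: (12, 249, 87)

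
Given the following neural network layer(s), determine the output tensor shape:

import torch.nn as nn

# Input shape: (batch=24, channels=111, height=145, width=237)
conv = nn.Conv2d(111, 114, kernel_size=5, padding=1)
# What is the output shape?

Input shape: (24, 111, 145, 237)
Output shape: (24, 114, 143, 235)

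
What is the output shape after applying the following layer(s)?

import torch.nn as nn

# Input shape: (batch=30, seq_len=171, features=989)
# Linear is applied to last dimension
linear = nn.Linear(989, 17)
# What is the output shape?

Input shape: (30, 171, 989)
Output shape: (30, 171, 17)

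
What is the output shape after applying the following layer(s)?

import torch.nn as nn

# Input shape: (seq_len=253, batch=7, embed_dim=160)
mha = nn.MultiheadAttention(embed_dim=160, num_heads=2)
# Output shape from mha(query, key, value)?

Input shape: (253, 7, 160)
Output shape: (253, 7, 160)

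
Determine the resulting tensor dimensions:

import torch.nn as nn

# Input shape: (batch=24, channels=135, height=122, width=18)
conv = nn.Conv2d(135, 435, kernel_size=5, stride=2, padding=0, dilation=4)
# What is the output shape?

Input shape: (24, 135, 122, 18)
Output shape: (24, 435, 53, 1)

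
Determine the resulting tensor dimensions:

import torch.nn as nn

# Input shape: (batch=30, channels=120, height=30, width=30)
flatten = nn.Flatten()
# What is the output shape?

Input shape: (30, 120, 30, 30)
Output shape: (30, 108000)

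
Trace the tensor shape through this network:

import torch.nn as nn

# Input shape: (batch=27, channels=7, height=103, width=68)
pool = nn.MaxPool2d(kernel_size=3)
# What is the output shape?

Input shape: (27, 7, 103, 68)
Output shape: (27, 7, 34, 22)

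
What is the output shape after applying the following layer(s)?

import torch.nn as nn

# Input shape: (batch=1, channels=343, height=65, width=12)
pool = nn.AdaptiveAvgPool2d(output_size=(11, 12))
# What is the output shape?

Input shape: (1, 343, 65, 12)
Output shape: (1, 343, 11, 12)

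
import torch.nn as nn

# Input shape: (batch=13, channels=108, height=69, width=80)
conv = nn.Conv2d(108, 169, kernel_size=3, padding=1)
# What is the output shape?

Input shape: (13, 108, 69, 80)
Output shape: (13, 169, 69, 80)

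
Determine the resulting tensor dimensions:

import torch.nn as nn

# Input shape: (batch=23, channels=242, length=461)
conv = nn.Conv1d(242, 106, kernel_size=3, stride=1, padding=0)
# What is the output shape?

Input shape: (23, 242, 461)
Output shape: (23, 106, 459)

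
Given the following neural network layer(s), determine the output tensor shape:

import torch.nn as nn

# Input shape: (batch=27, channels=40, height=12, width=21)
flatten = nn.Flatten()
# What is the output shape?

Input shape: (27, 40, 12, 21)
Output shape: (27, 10080)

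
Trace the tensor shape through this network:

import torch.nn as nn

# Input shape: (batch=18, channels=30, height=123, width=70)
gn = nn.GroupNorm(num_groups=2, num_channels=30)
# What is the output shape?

Input shape: (18, 30, 123, 70)
Output shape: (18, 30, 123, 70)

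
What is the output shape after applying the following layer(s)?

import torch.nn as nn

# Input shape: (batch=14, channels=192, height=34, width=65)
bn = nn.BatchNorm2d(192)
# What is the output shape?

Input shape: (14, 192, 34, 65)
Output shape: (14, 192, 34, 65)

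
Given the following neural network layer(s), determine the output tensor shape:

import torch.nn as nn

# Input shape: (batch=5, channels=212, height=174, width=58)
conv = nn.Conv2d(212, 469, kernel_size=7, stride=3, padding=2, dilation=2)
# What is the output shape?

Input shape: (5, 212, 174, 58)
Output shape: (5, 469, 56, 17)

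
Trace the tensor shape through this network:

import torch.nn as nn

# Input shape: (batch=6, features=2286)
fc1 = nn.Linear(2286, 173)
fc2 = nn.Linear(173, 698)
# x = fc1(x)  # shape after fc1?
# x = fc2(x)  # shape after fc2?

Input shape: (6, 2286)
  -> after fc1: (6, 173)
Output shape: (6, 698)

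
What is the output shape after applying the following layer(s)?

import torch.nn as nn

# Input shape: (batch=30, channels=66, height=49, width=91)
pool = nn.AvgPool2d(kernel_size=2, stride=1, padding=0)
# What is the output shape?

Input shape: (30, 66, 49, 91)
Output shape: (30, 66, 48, 90)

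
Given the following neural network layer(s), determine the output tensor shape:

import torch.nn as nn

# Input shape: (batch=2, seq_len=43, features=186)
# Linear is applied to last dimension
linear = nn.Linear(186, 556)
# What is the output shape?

Input shape: (2, 43, 186)
Output shape: (2, 43, 556)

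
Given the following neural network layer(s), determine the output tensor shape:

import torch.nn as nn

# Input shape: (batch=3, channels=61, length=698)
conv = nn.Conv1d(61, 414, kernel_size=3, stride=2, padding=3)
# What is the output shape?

Input shape: (3, 61, 698)
Output shape: (3, 414, 351)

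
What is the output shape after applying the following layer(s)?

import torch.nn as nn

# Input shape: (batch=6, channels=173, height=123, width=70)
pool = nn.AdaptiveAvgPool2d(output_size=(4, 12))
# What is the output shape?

Input shape: (6, 173, 123, 70)
Output shape: (6, 173, 4, 12)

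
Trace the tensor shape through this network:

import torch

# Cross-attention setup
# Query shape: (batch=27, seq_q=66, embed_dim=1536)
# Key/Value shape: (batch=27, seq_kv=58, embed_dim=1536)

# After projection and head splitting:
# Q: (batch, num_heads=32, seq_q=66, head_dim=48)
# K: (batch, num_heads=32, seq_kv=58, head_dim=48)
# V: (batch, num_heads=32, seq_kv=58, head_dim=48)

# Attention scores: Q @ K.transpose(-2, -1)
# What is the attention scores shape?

Input shape: (27, 66, 1536)
Output shape: (27, 32, 66, 58)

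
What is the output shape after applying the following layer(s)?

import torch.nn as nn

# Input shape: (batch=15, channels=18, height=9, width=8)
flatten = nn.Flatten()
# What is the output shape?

Input shape: (15, 18, 9, 8)
Output shape: (15, 1296)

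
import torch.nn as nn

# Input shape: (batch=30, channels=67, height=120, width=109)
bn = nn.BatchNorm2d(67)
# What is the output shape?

Input shape: (30, 67, 120, 109)
Output shape: (30, 67, 120, 109)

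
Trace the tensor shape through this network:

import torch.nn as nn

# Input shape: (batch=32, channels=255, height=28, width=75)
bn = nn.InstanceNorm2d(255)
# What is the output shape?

Input shape: (32, 255, 28, 75)
Output shape: (32, 255, 28, 75)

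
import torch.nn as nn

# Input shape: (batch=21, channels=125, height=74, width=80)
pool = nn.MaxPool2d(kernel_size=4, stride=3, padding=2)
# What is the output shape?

Input shape: (21, 125, 74, 80)
Output shape: (21, 125, 25, 27)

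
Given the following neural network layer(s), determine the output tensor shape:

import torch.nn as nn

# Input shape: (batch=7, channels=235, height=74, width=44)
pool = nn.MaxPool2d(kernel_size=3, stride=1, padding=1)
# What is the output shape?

Input shape: (7, 235, 74, 44)
Output shape: (7, 235, 74, 44)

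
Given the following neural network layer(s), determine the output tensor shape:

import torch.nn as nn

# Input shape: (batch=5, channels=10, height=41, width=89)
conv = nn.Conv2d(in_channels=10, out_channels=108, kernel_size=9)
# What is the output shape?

Input shape: (5, 10, 41, 89)
Output shape: (5, 108, 33, 81)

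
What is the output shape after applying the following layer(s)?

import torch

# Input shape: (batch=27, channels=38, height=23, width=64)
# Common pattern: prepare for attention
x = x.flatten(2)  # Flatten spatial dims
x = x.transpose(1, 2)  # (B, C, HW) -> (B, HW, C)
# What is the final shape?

Input shape: (27, 38, 23, 64)
  -> after flatten(2): (27, 38, 1472)
Output shape: (27, 1472, 38)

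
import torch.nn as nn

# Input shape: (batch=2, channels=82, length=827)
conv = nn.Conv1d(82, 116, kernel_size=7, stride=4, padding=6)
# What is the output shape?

Input shape: (2, 82, 827)
Output shape: (2, 116, 209)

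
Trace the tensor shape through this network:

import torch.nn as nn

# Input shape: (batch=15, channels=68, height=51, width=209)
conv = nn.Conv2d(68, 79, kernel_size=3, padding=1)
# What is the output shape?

Input shape: (15, 68, 51, 209)
Output shape: (15, 79, 51, 209)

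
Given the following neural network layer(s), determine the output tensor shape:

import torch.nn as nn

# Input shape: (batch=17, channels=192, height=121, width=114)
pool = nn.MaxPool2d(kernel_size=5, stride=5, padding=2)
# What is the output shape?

Input shape: (17, 192, 121, 114)
Output shape: (17, 192, 25, 23)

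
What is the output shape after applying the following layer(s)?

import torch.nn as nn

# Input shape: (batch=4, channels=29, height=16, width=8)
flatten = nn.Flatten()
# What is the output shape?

Input shape: (4, 29, 16, 8)
Output shape: (4, 3712)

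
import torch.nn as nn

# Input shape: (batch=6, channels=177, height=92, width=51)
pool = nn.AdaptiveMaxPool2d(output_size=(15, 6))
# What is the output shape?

Input shape: (6, 177, 92, 51)
Output shape: (6, 177, 15, 6)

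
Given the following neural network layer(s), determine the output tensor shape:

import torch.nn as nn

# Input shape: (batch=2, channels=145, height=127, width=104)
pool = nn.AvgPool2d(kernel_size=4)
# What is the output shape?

Input shape: (2, 145, 127, 104)
Output shape: (2, 145, 31, 26)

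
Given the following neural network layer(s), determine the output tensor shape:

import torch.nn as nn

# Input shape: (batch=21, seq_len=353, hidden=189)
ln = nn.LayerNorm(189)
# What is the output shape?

Input shape: (21, 353, 189)
Output shape: (21, 353, 189)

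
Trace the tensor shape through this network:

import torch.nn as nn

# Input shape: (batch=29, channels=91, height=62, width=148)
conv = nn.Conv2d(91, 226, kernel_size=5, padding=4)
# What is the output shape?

Input shape: (29, 91, 62, 148)
Output shape: (29, 226, 66, 152)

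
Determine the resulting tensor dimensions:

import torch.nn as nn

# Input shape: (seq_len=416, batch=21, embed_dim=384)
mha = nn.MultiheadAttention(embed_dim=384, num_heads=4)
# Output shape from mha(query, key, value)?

Input shape: (416, 21, 384)
Output shape: (416, 21, 384)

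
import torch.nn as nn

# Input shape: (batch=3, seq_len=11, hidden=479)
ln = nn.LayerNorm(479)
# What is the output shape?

Input shape: (3, 11, 479)
Output shape: (3, 11, 479)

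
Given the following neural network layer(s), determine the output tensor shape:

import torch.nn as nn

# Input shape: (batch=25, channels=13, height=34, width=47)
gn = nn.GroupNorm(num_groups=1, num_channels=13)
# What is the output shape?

Input shape: (25, 13, 34, 47)
Output shape: (25, 13, 34, 47)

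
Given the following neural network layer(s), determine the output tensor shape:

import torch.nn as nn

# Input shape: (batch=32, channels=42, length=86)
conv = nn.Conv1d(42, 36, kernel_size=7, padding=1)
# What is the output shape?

Input shape: (32, 42, 86)
Output shape: (32, 36, 82)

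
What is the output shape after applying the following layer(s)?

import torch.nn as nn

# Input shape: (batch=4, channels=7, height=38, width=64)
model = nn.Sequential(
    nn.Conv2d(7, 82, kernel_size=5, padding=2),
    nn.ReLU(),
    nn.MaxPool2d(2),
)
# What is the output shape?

Input shape: (4, 7, 38, 64)
  -> after Conv2d: (4, 82, 38, 64)
  -> after ReLU: (4, 82, 38, 64)
Output shape: (4, 82, 19, 32)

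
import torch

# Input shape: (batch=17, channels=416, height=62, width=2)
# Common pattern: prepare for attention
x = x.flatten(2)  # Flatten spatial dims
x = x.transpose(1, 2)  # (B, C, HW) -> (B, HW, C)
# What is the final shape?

Input shape: (17, 416, 62, 2)
  -> after flatten(2): (17, 416, 124)
Output shape: (17, 124, 416)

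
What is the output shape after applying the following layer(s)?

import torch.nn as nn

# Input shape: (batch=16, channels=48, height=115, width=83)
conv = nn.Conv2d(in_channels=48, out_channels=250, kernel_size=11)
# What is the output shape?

Input shape: (16, 48, 115, 83)
Output shape: (16, 250, 105, 73)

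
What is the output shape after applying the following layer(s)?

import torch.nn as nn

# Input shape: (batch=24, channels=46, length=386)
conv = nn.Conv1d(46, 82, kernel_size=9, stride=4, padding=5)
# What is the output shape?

Input shape: (24, 46, 386)
Output shape: (24, 82, 97)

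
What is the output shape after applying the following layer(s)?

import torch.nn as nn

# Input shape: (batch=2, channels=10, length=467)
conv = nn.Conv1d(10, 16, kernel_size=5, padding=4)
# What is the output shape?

Input shape: (2, 10, 467)
Output shape: (2, 16, 471)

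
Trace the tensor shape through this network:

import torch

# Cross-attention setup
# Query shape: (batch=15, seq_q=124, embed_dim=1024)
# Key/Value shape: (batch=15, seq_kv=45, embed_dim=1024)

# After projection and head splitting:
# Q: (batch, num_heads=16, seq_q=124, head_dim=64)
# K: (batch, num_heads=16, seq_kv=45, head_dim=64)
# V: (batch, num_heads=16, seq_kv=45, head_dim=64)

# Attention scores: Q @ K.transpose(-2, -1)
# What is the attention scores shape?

Input shape: (15, 124, 1024)
Output shape: (15, 16, 124, 45)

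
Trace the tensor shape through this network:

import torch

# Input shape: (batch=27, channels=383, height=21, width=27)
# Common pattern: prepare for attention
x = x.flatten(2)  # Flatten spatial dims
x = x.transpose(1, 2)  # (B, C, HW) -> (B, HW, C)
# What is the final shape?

Input shape: (27, 383, 21, 27)
  -> after flatten(2): (27, 383, 567)
Output shape: (27, 567, 383)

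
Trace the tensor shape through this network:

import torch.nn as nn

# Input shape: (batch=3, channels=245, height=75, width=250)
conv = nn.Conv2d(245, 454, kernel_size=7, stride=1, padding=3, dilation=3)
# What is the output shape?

Input shape: (3, 245, 75, 250)
Output shape: (3, 454, 63, 238)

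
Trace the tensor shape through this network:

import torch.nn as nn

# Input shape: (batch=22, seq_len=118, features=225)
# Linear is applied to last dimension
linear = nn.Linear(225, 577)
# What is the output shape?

Input shape: (22, 118, 225)
Output shape: (22, 118, 577)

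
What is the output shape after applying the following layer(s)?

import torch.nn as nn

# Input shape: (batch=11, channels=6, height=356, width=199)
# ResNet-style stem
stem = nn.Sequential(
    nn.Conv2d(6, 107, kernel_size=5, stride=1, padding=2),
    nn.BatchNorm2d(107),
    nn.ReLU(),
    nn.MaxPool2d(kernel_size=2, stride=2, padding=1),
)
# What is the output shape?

Input shape: (11, 6, 356, 199)
  -> after Conv2d 5x5 stride=1: (11, 107, 356, 199)
Output shape: (11, 107, 179, 100)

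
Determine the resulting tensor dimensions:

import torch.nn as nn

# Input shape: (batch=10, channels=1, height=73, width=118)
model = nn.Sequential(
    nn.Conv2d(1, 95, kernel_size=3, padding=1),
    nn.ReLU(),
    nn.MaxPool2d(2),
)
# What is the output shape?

Input shape: (10, 1, 73, 118)
  -> after Conv2d: (10, 95, 73, 118)
  -> after ReLU: (10, 95, 73, 118)
Output shape: (10, 95, 36, 59)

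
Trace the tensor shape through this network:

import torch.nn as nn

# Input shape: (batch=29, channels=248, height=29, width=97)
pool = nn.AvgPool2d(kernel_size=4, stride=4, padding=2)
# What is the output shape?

Input shape: (29, 248, 29, 97)
Output shape: (29, 248, 8, 25)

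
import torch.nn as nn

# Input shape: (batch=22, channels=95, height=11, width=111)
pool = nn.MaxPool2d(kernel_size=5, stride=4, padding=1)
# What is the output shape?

Input shape: (22, 95, 11, 111)
Output shape: (22, 95, 3, 28)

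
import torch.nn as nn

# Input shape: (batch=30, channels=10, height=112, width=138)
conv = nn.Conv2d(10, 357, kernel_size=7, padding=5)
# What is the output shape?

Input shape: (30, 10, 112, 138)
Output shape: (30, 357, 116, 142)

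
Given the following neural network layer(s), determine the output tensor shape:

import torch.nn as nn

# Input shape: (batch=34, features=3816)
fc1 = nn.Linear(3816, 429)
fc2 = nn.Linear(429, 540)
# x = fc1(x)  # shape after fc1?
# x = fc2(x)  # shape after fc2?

Input shape: (34, 3816)
  -> after fc1: (34, 429)
Output shape: (34, 540)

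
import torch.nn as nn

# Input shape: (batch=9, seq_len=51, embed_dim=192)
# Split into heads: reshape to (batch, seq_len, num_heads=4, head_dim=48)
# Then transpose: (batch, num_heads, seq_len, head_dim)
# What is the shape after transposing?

Input shape: (9, 51, 192)
  -> after reshape: (9, 51, 4, 48)
Output shape: (9, 4, 51, 48)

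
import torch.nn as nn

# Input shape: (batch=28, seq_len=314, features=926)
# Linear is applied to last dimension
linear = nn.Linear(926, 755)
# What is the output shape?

Input shape: (28, 314, 926)
Output shape: (28, 314, 755)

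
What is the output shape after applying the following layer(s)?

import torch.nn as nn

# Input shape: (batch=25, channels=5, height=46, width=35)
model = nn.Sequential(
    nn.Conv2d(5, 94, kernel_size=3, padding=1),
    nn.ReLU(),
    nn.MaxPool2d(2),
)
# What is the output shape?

Input shape: (25, 5, 46, 35)
  -> after Conv2d: (25, 94, 46, 35)
  -> after ReLU: (25, 94, 46, 35)
Output shape: (25, 94, 23, 17)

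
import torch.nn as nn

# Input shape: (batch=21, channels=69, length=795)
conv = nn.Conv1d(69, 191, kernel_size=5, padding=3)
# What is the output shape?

Input shape: (21, 69, 795)
Output shape: (21, 191, 797)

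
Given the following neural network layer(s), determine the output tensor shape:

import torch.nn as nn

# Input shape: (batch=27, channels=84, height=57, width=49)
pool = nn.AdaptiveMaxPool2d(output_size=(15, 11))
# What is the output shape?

Input shape: (27, 84, 57, 49)
Output shape: (27, 84, 15, 11)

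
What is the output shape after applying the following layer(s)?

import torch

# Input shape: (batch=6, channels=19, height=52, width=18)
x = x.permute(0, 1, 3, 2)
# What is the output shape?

Input shape: (6, 19, 52, 18)
Output shape: (6, 19, 18, 52)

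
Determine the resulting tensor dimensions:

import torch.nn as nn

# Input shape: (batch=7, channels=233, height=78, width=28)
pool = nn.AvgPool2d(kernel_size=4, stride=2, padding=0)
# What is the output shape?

Input shape: (7, 233, 78, 28)
Output shape: (7, 233, 38, 13)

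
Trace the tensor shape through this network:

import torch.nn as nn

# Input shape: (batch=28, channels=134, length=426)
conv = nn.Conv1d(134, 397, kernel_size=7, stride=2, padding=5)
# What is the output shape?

Input shape: (28, 134, 426)
Output shape: (28, 397, 215)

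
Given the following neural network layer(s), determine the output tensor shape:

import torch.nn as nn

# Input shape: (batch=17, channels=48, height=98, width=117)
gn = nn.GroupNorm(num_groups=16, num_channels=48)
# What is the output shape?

Input shape: (17, 48, 98, 117)
Output shape: (17, 48, 98, 117)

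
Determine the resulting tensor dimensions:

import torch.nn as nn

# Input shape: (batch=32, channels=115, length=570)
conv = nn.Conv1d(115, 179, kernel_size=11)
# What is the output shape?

Input shape: (32, 115, 570)
Output shape: (32, 179, 560)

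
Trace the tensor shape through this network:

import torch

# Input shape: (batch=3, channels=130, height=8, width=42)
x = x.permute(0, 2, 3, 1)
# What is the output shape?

Input shape: (3, 130, 8, 42)
Output shape: (3, 8, 42, 130)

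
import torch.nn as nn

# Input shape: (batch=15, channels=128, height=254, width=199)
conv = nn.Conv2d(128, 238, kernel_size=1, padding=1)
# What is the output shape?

Input shape: (15, 128, 254, 199)
Output shape: (15, 238, 256, 201)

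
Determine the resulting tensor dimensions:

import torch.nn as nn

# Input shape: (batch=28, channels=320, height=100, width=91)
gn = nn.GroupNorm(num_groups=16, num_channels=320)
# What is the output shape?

Input shape: (28, 320, 100, 91)
Output shape: (28, 320, 100, 91)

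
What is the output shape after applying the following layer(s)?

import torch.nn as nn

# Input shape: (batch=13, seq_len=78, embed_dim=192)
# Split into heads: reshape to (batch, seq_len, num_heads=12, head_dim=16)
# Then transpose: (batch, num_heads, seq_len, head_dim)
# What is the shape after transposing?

Input shape: (13, 78, 192)
  -> after reshape: (13, 78, 12, 16)
Output shape: (13, 12, 78, 16)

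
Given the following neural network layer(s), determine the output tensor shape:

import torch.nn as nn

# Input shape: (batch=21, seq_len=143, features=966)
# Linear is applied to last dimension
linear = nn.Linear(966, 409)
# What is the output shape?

Input shape: (21, 143, 966)
Output shape: (21, 143, 409)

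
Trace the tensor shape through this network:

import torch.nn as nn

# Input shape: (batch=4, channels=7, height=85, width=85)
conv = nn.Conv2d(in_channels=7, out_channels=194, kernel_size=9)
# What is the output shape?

Input shape: (4, 7, 85, 85)
Output shape: (4, 194, 77, 77)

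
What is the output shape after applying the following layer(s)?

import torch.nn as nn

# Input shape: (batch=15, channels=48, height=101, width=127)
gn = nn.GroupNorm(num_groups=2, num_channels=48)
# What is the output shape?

Input shape: (15, 48, 101, 127)
Output shape: (15, 48, 101, 127)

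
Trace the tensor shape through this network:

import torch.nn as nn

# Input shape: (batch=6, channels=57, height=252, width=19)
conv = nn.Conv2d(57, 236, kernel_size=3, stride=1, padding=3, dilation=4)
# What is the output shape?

Input shape: (6, 57, 252, 19)
Output shape: (6, 236, 250, 17)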